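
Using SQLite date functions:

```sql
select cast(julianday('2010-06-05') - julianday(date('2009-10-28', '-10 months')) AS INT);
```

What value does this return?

524

Adding -10 months to 2009-10-28 gives 2008-12-28.
3 days remain in December 2008 after the 28th (31 − 28).
Full months from January 2009 through May 2010 contribute their day counts.
Then 5 days into June 2010.
Total: 3 + 31 + 28 + 31 + 30 + 31 + 30 + 31 + 31 + 30 + 31 + 30 + 31 + 31 + 28 + 31 + 30 + 31 + 5 = 524.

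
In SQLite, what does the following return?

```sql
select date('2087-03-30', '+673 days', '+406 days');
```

2090-03-13

Applying '+673 days' to 2087-03-30: counting 673 days forward gives 2089-01-31.
Applying '+406 days' to 2089-01-31: counting 406 days forward gives 2090-03-13.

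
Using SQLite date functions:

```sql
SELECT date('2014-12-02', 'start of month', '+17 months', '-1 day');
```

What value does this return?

`start of month` rewinds 2014-12-02 to 2014-12-01.
Adding +17 months to 2014-12-01 gives 2016-05-01.
Going back 1 day from 2016-05-01 reaches 2016-04-30 (last day of April, 30 days).

2016-04-30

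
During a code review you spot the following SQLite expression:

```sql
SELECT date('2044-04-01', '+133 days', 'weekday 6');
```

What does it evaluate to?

2044-08-13

Applying '+133 days' to 2044-04-01: counting 133 days forward gives 2044-08-12.
`weekday 6` advances to the next Saturday; 2044-08-12 is a Friday, so it moves forward to 2044-08-13.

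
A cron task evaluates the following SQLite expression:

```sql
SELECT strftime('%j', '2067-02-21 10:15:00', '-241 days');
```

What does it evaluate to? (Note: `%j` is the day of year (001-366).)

176

First apply '-241 days': 2067-02-21 10:15:00 → 2066-06-25 10:15:00.
Day-of-year for 2066-06-25: days since 2066-01-01 inclusive = 176, zero-padded to 176.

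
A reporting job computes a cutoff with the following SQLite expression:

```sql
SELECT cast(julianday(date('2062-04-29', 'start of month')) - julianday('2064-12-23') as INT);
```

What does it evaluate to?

-997

`start of month` rewinds 2062-04-29 to 2062-04-01.
29 days remain in April 2062 after the 1st (30 − 1).
Full months from May 2062 through November 2064 contribute their day counts.
Then 23 days into December 2064.
Total: 29 + 31 + 30 + 31 + 31 + 30 + 31 + 30 + 31 + 31 + 28 + 31 + 30 + 31 + 30 + 31 + 31 + 30 + 31 + 30 + 31 + 31 + 29 + 31 + 30 + 31 + 30 + 31 + 31 + 30 + 31 + 30 + 23 = 997.
The subtraction is earlier − later, so the result is −997 → -997.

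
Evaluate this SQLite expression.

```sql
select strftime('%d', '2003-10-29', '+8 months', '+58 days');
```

First apply '+8 months', '+58 days': 2003-10-29 → 2004-08-26.
`%d` extracts the 2-digit day of month: 26.

26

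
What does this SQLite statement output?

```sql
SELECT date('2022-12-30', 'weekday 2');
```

2023-01-03

`weekday 2` advances to the next Tuesday; 2022-12-30 is a Friday, so it moves forward to 2023-01-03.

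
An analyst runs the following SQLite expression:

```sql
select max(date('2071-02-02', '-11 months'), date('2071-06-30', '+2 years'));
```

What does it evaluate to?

2073-06-30

date('2071-02-02', '-11 months') → 2070-03-02.
date('2071-06-30', '+2 years') → 2073-06-30.
Later of the two is 2073-06-30.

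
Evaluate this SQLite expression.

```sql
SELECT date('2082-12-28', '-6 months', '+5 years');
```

Adding -6 months to 2082-12-28 gives 2082-06-28.
Adding +5 years to 2082-06-28 gives 2087-06-28.

2087-06-28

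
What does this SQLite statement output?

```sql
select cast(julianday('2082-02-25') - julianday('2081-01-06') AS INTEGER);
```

415

25 days remain in January 2081 after the 6th (31 − 6).
Full months from February 2081 through January 2082 contribute their day counts.
Then 25 days into February 2082.
Total: 25 + 28 + 31 + 30 + 31 + 30 + 31 + 31 + 30 + 31 + 30 + 31 + 31 + 25 = 415.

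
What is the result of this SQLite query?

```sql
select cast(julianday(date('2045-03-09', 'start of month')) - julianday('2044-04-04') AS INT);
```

331

`start of month` rewinds 2045-03-09 to 2045-03-01.
26 days remain in April 2044 after the 4th (30 − 4).
Full months from May 2044 through February 2045 contribute their day counts.
Then 1 day into March 2045.
Total: 26 + 31 + 30 + 31 + 31 + 30 + 31 + 30 + 31 + 31 + 28 + 1 = 331.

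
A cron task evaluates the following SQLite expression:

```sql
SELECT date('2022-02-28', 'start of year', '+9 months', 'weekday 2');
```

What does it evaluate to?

2022-10-04

`start of year` rewinds 2022-02-28 to 2022-01-01.
Adding +9 months to 2022-01-01 gives 2022-10-01.
`weekday 2` advances to the next Tuesday; 2022-10-01 is a Saturday, so it moves forward to 2022-10-04.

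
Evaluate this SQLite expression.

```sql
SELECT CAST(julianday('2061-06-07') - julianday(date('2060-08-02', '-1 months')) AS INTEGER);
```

340

Adding -1 month to 2060-08-02 gives 2060-07-02.
29 days remain in July 2060 after the 2nd (31 − 2).
Full months from August 2060 through May 2061 contribute their day counts.
Then 7 days into June 2061.
Total: 29 + 31 + 30 + 31 + 30 + 31 + 31 + 28 + 31 + 30 + 31 + 7 = 340.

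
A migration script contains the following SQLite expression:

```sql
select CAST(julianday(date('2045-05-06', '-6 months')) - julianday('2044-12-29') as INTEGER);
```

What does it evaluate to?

-53

Adding -6 months to 2045-05-06 gives 2044-11-06.
24 days remain in November 2044 after the 6th (30 − 6).
Then 29 days into December 2044.
Total: 24 + 29 = 53.
The subtraction is earlier − later, so the result is −53 → -53.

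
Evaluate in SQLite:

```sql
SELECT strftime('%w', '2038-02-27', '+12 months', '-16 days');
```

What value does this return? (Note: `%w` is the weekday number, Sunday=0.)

5

First apply '+12 months', '-16 days': 2038-02-27 → 2039-02-11.
2039-02-11 is a Friday; with Sunday=0 that is 5.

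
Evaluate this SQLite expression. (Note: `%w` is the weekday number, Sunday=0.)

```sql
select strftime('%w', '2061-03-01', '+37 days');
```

4

First apply '+37 days': 2061-03-01 → 2061-04-07.
2061-04-07 is a Thursday; with Sunday=0 that is 4.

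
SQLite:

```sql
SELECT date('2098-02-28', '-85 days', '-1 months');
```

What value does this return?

Applying '-85 days' to 2098-02-28: counting 85 days back gives 2097-12-05.
Adding -1 month to 2097-12-05 gives 2097-11-05.

2097-11-05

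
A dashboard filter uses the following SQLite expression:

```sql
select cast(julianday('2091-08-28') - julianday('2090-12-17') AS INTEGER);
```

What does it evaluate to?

14 days remain in December 2090 after the 17th (31 − 17).
Full months from January 2091 through July 2091 contribute their day counts.
Then 28 days into August 2091.
Total: 14 + 31 + 28 + 31 + 30 + 31 + 30 + 31 + 28 = 254.

254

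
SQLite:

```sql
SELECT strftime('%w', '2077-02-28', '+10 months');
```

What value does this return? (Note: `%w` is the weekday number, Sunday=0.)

First apply '+10 months': 2077-02-28 → 2077-12-28.
2077-12-28 is a Tuesday; with Sunday=0 that is 2.

2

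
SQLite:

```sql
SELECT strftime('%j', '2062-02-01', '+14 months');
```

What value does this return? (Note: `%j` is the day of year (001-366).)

091

First apply '+14 months': 2062-02-01 → 2063-04-01.
Day-of-year for 2063-04-01: days since 2063-01-01 inclusive = 91, zero-padded to 091.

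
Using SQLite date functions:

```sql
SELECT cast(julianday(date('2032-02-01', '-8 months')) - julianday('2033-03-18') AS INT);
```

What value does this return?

Adding -8 months to 2032-02-01 gives 2031-06-01.
29 days remain in June 2031 after the 1st (30 − 1).
Full months from July 2031 through February 2033 contribute their day counts.
Then 18 days into March 2033.
Total: 29 + 31 + 31 + 30 + 31 + 30 + 31 + 31 + 29 + 31 + 30 + 31 + 30 + 31 + 31 + 30 + 31 + 30 + 31 + 31 + 28 + 18 = 656.
The subtraction is earlier − later, so the result is −656 → -656.

-656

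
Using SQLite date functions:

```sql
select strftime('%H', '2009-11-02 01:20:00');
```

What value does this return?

01

`%H` extracts the 2-digit hour (00-23): 01.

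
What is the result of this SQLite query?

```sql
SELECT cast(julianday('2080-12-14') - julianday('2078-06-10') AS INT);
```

20 days remain in June 2078 after the 10th (30 − 10).
Full months from July 2078 through November 2080 contribute their day counts.
Then 14 days into December 2080.
Total: 20 + 31 + 31 + 30 + 31 + 30 + 31 + 31 + 28 + 31 + 30 + 31 + 30 + 31 + 31 + 30 + 31 + 30 + 31 + 31 + 29 + 31 + 30 + 31 + 30 + 31 + 31 + 30 + 31 + 30 + 14 = 918.

918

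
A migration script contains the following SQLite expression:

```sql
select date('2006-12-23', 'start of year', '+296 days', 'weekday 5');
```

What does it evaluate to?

2006-10-27

`start of year` rewinds 2006-12-23 to 2006-01-01.
Applying '+296 days' to 2006-01-01: counting 296 days forward gives 2006-10-24.
`weekday 5` advances to the next Friday; 2006-10-24 is a Tuesday, so it moves forward to 2006-10-27.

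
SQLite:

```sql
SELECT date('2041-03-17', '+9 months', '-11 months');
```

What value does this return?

2041-01-17

Adding +9 months to 2041-03-17 gives 2041-12-17.
Adding -11 months to 2041-12-17 gives 2041-01-17.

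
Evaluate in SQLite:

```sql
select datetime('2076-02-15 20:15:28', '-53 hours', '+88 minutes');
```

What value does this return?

-53 hours from 2076-02-15 20:15:28 is 2076-02-13 15:15:28 (crosses midnight).
88 minutes = 1h 28m; +88 minutes from 2076-02-13 15:15:28 is 2076-02-13 16:43:28.

2076-02-13 16:43:28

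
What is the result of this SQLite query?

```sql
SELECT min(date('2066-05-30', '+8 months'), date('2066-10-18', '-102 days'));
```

date('2066-05-30', '+8 months') → 2067-01-30.
date('2066-10-18', '-102 days') → 2066-07-08.
Earlier of the two is 2066-07-08.

2066-07-08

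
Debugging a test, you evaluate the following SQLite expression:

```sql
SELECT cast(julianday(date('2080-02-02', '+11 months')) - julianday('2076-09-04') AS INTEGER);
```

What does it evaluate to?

Adding +11 months to 2080-02-02 gives 2081-01-02.
26 days remain in September 2076 after the 4th (30 − 4).
Full months from October 2076 through December 2080 contribute their day counts.
Then 2 days into January 2081.
Total: 26 + 31 + 30 + 31 + 31 + 28 + 31 + 30 + 31 + 30 + 31 + 31 + 30 + 31 + 30 + 31 + 31 + 28 + 31 + 30 + 31 + 30 + 31 + 31 + 30 + 31 + 30 + 31 + 31 + 28 + 31 + 30 + 31 + 30 + 31 + 31 + 30 + 31 + 30 + 31 + 31 + 29 + 31 + 30 + 31 + 30 + 31 + 31 + 30 + 31 + 30 + 31 + 2 = 1581.

1581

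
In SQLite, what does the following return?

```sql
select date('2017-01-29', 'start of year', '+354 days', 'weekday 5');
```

`start of year` rewinds 2017-01-29 to 2017-01-01.
Applying '+354 days' to 2017-01-01: counting 354 days forward gives 2017-12-21.
`weekday 5` advances to the next Friday; 2017-12-21 is a Thursday, so it moves forward to 2017-12-22.

2017-12-22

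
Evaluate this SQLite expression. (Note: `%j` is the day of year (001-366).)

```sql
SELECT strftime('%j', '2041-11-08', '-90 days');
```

First apply '-90 days': 2041-11-08 → 2041-08-10.
Day-of-year for 2041-08-10: days since 2041-01-01 inclusive = 222, zero-padded to 222.

222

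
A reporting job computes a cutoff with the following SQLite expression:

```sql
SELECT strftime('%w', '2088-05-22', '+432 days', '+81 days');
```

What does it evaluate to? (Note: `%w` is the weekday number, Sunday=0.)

First apply '+432 days', '+81 days': 2088-05-22 → 2089-10-17.
2089-10-17 is a Monday; with Sunday=0 that is 1.

1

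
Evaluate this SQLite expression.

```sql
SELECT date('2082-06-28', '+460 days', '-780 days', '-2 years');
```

2079-08-12

Applying '+460 days' to 2082-06-28: counting 460 days forward gives 2083-10-01.
Applying '-780 days' to 2083-10-01: counting 780 days back gives 2081-08-12.
Adding -2 years to 2081-08-12 gives 2079-08-12.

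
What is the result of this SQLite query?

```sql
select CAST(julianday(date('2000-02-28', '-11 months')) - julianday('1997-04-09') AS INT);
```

Adding -11 months to 2000-02-28 gives 1999-03-28.
21 days remain in April 1997 after the 9th (30 − 9).
Full months from May 1997 through February 1999 contribute their day counts.
Then 28 days into March 1999.
Total: 21 + 31 + 30 + 31 + 31 + 30 + 31 + 30 + 31 + 31 + 28 + 31 + 30 + 31 + 30 + 31 + 31 + 30 + 31 + 30 + 31 + 31 + 28 + 28 = 718.

718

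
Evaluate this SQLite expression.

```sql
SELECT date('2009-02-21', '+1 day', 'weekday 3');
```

2009-02-25

Advancing 1 more day within February lands on 2009-02-22.
`weekday 3` advances to the next Wednesday; 2009-02-22 is a Sunday, so it moves forward to 2009-02-25.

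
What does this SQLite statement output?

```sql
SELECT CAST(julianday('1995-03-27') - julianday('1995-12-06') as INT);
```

4 days remain in March 1995 after the 27th (31 − 27).
Full months from April 1995 through November 1995 contribute their day counts.
Then 6 days into December 1995.
Total: 4 + 30 + 31 + 30 + 31 + 31 + 30 + 31 + 30 + 6 = 254.
The subtraction is earlier − later, so the result is −254 → -254.

-254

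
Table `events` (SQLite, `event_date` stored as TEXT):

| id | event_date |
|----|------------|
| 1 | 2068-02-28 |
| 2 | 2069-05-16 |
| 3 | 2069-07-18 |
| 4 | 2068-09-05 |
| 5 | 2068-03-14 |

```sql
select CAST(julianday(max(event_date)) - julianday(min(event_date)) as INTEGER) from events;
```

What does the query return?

MIN = 2068-02-28, MAX = 2069-07-18.
1 day remains in February 2068 after the 28th (29 − 28).
Full months from March 2068 through June 2069 contribute their day counts.
Then 18 days into July 2069.
Total: 1 + 31 + 30 + 31 + 30 + 31 + 31 + 30 + 31 + 30 + 31 + 31 + 28 + 31 + 30 + 31 + 30 + 18 = 506.

506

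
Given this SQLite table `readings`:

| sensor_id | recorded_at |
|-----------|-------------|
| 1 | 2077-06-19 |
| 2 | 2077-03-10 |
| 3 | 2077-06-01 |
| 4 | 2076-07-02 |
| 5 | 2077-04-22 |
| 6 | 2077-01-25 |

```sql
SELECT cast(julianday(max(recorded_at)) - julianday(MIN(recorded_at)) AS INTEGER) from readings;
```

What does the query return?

MIN = 2076-07-02, MAX = 2077-06-19.
29 days remain in July 2076 after the 2nd (31 − 2).
Full months from August 2076 through May 2077 contribute their day counts.
Then 19 days into June 2077.
Total: 29 + 31 + 30 + 31 + 30 + 31 + 31 + 28 + 31 + 30 + 31 + 19 = 352.

352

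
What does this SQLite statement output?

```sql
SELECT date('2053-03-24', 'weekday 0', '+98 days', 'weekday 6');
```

`weekday 0` advances to the next Sunday; 2053-03-24 is a Monday, so it moves forward to 2053-03-30.
Applying '+98 days' to 2053-03-30: counting 98 days forward gives 2053-07-06.
`weekday 6` advances to the next Saturday; 2053-07-06 is a Sunday, so it moves forward to 2053-07-12.

2053-07-12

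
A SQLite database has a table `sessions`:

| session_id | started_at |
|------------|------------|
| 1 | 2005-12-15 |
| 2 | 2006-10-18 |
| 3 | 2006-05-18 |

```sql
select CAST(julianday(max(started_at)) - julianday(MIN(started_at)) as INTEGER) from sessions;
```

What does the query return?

307

MIN = 2005-12-15, MAX = 2006-10-18.
16 days remain in December 2005 after the 15th (31 − 15).
Full months from January 2006 through September 2006 contribute their day counts.
Then 18 days into October 2006.
Total: 16 + 31 + 28 + 31 + 30 + 31 + 30 + 31 + 31 + 30 + 18 = 307.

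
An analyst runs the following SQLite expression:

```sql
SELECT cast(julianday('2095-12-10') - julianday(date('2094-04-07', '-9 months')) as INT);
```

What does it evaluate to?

Adding -9 months to 2094-04-07 gives 2093-07-07.
24 days remain in July 2093 after the 7th (31 − 7).
Full months from August 2093 through November 2095 contribute their day counts.
Then 10 days into December 2095.
Total: 24 + 31 + 30 + 31 + 30 + 31 + 31 + 28 + 31 + 30 + 31 + 30 + 31 + 31 + 30 + 31 + 30 + 31 + 31 + 28 + 31 + 30 + 31 + 30 + 31 + 31 + 30 + 31 + 30 + 10 = 886.

886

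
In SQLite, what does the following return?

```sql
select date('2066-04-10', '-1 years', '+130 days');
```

2065-08-18

Adding -1 year to 2066-04-10 gives 2065-04-10.
Applying '+130 days' to 2065-04-10: counting 130 days forward gives 2065-08-18.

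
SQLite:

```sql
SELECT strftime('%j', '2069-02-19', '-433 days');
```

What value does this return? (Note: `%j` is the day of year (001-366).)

First apply '-433 days': 2069-02-19 → 2067-12-14.
Day-of-year for 2067-12-14: days since 2067-01-01 inclusive = 348, zero-padded to 348.

348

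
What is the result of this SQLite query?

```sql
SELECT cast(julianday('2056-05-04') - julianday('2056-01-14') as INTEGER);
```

17 days remain in January 2056 after the 14th (31 − 14).
February 2056: 29 days (leap year).
March 2056: 31 days.
April 2056: 30 days.
Then 4 days into May 2056.
Total: 17 + 29 + 31 + 30 + 4 = 111.

111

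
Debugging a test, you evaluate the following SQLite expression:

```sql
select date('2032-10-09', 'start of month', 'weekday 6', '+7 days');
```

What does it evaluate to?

2032-10-09

`start of month` rewinds 2032-10-09 to 2032-10-01.
`weekday 6` advances to the next Saturday; 2032-10-01 is a Friday, so it moves forward to 2032-10-02.
Advancing 7 more days within October lands on 2032-10-09.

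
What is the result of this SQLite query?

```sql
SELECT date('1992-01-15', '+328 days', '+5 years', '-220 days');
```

1997-05-02

Applying '+328 days' to 1992-01-15: counting 328 days forward gives 1992-12-08.
Adding +5 years to 1992-12-08 gives 1997-12-08.
Applying '-220 days' to 1997-12-08: counting 220 days back gives 1997-05-02.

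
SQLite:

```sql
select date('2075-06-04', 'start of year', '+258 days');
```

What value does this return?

2075-09-16

`start of year` rewinds 2075-06-04 to 2075-01-01.
Applying '+258 days' to 2075-01-01: counting 258 days forward gives 2075-09-16.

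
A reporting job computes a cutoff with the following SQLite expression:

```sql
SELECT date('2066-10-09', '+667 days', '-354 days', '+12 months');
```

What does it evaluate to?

2068-08-18

Applying '+667 days' to 2066-10-09: counting 667 days forward gives 2068-08-06.
Applying '-354 days' to 2068-08-06: counting 354 days back gives 2067-08-18.
Adding +12 months to 2067-08-18 gives 2068-08-18.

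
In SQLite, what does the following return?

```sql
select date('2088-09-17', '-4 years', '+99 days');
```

Adding -4 years to 2088-09-17 gives 2084-09-17.
Applying '+99 days' to 2084-09-17: counting 99 days forward gives 2084-12-25.

2084-12-25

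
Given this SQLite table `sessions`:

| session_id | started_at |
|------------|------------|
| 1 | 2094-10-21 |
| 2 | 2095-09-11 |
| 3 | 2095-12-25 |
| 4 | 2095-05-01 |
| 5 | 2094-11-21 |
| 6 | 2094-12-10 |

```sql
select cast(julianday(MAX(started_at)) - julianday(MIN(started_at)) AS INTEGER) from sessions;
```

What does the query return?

MIN = 2094-10-21, MAX = 2095-12-25.
10 days remain in October 2094 after the 21st (31 − 21).
Full months from November 2094 through November 2095 contribute their day counts.
Then 25 days into December 2095.
Total: 10 + 30 + 31 + 31 + 28 + 31 + 30 + 31 + 30 + 31 + 31 + 30 + 31 + 30 + 25 = 430.

430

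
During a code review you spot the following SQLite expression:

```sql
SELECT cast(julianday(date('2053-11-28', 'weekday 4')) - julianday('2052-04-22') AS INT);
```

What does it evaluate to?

`weekday 4` advances to the next Thursday; 2053-11-28 is a Friday, so it moves forward to 2053-12-04.
8 days remain in April 2052 after the 22nd (30 − 22).
Full months from May 2052 through November 2053 contribute their day counts.
Then 4 days into December 2053.
Total: 8 + 31 + 30 + 31 + 31 + 30 + 31 + 30 + 31 + 31 + 28 + 31 + 30 + 31 + 30 + 31 + 31 + 30 + 31 + 30 + 4 = 591.

591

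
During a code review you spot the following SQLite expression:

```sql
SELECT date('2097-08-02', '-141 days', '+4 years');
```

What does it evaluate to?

Applying '-141 days' to 2097-08-02: counting 141 days back gives 2097-03-14.
Adding +4 years to 2097-03-14 gives 2101-03-14.

2101-03-14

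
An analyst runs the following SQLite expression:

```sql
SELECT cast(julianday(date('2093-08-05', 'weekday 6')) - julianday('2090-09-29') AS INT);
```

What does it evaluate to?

1044

`weekday 6` advances to the next Saturday; 2093-08-05 is a Wednesday, so it moves forward to 2093-08-08.
1 day remains in September 2090 after the 29th (30 − 29).
Full months from October 2090 through July 2093 contribute their day counts.
Then 8 days into August 2093.
Total: 1 + 31 + 30 + 31 + 31 + 28 + 31 + 30 + 31 + 30 + 31 + 31 + 30 + 31 + 30 + 31 + 31 + 29 + 31 + 30 + 31 + 30 + 31 + 31 + 30 + 31 + 30 + 31 + 31 + 28 + 31 + 30 + 31 + 30 + 31 + 8 = 1044.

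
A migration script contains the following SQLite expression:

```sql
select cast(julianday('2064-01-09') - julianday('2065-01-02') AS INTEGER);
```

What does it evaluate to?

-359

22 days remain in January 2064 after the 9th (31 − 9).
Full months from February 2064 through December 2064 contribute their day counts.
Then 2 days into January 2065.
Total: 22 + 29 + 31 + 30 + 31 + 30 + 31 + 31 + 30 + 31 + 30 + 31 + 2 = 359.
The subtraction is earlier − later, so the result is −359 → -359.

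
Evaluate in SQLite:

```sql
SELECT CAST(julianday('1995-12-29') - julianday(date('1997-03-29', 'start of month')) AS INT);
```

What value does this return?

`start of month` rewinds 1997-03-29 to 1997-03-01.
2 days remain in December 1995 after the 29th (31 − 29).
Full months from January 1996 through February 1997 contribute their day counts.
Then 1 day into March 1997.
Total: 2 + 31 + 29 + 31 + 30 + 31 + 30 + 31 + 31 + 30 + 31 + 30 + 31 + 31 + 28 + 1 = 428.
The subtraction is earlier − later, so the result is −428 → -428.

-428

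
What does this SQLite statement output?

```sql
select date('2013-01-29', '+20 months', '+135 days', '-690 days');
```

2013-03-23

Adding +20 months to 2013-01-29 gives 2014-09-29.
Applying '+135 days' to 2014-09-29: counting 135 days forward gives 2015-02-11.
Applying '-690 days' to 2015-02-11: counting 690 days back gives 2013-03-23.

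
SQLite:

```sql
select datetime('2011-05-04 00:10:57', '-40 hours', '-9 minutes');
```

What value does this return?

2011-05-02 08:01:57

-40 hours from 2011-05-04 00:10:57 is 2011-05-02 08:10:57 (crosses midnight).
-9 minutes from 2011-05-02 08:10:57 is 2011-05-02 08:01:57.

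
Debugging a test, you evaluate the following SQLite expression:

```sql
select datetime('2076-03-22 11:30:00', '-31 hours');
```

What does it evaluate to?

-31 hours from 2076-03-22 11:30:00 is 2076-03-21 04:30:00 (crosses midnight).

2076-03-21 04:30:00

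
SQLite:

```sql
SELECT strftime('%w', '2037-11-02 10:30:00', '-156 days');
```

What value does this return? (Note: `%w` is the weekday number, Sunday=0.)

First apply '-156 days': 2037-11-02 10:30:00 → 2037-05-30 10:30:00.
2037-05-30 is a Saturday; with Sunday=0 that is 6.

6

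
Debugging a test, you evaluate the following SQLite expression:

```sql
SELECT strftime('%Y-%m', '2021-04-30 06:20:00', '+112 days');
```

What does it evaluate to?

2021-08

First apply '+112 days': 2021-04-30 06:20:00 → 2021-08-20 06:20:00.
`%Y-%m` extracts the year-month: 2021-08.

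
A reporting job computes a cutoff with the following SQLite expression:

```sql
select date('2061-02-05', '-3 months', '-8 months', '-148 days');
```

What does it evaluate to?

2059-10-09

Adding -3 months to 2061-02-05 gives 2060-11-05.
Adding -8 months to 2060-11-05 gives 2060-03-05.
Applying '-148 days' to 2060-03-05: counting 148 days back gives 2059-10-09.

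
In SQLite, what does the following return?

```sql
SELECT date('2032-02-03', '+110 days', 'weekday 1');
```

2032-05-24

Applying '+110 days' to 2032-02-03: counting 110 days forward gives 2032-05-23.
`weekday 1` advances to the next Monday; 2032-05-23 is a Sunday, so it moves forward to 2032-05-24.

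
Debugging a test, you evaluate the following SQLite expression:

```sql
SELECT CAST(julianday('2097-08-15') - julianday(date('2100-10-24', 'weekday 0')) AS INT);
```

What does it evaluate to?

`weekday 0` advances to the next Sunday; 2100-10-24 is already a Sunday, so it stays at 2100-10-24.
16 days remain in August 2097 after the 15th (31 − 15).
Full months from September 2097 through September 2100 contribute their day counts.
Then 24 days into October 2100.
Total: 16 + 30 + 31 + 30 + 31 + 31 + 28 + 31 + 30 + 31 + 30 + 31 + 31 + 30 + 31 + 30 + 31 + 31 + 28 + 31 + 30 + 31 + 30 + 31 + 31 + 30 + 31 + 30 + 31 + 31 + 28 + 31 + 30 + 31 + 30 + 31 + 31 + 30 + 24 = 1165.
The subtraction is earlier − later, so the result is −1165 → -1165.

-1165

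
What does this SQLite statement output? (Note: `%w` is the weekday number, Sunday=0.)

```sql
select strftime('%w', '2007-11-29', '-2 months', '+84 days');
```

First apply '-2 months', '+84 days': 2007-11-29 → 2007-12-22.
2007-12-22 is a Saturday; with Sunday=0 that is 6.

6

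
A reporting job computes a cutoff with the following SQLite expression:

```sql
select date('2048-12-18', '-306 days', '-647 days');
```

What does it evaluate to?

Applying '-306 days' to 2048-12-18: counting 306 days back gives 2048-02-16.
Applying '-647 days' to 2048-02-16: counting 647 days back gives 2046-05-10.

2046-05-10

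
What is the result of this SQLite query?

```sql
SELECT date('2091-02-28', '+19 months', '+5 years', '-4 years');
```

Adding +19 months to 2091-02-28 gives 2092-09-28.
Adding +5 years to 2092-09-28 gives 2097-09-28.
Adding -4 years to 2097-09-28 gives 2093-09-28.

2093-09-28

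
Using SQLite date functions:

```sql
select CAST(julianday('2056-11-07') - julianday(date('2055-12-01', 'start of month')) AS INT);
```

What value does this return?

`start of month` rewinds 2055-12-01 to 2055-12-01.
30 days remain in December 2055 after the 1st (31 − 1).
Full months from January 2056 through October 2056 contribute their day counts.
Then 7 days into November 2056.
Total: 30 + 31 + 29 + 31 + 30 + 31 + 30 + 31 + 31 + 30 + 31 + 7 = 342.

342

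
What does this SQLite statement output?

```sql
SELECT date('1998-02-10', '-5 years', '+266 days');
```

Adding -5 years to 1998-02-10 gives 1993-02-10.
Applying '+266 days' to 1993-02-10: counting 266 days forward gives 1993-11-03.

1993-11-03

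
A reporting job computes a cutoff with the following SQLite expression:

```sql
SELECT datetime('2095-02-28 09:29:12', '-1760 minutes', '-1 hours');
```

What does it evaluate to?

2095-02-27 03:09:12

1760 minutes = 29h 20m; -1760 minutes from 2095-02-28 09:29:12 is 2095-02-27 04:09:12 (crosses midnight).
-1 hours from 2095-02-27 04:09:12 is 2095-02-27 03:09:12.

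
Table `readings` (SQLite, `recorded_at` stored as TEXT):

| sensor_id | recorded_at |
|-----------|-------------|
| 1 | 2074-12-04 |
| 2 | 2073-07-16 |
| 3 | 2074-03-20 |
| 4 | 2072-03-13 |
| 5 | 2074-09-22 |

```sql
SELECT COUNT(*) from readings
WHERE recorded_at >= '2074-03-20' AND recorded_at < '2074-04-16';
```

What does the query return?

1

Rows in [2074-03-20, 2074-04-16): 2074-03-20 → 1 row.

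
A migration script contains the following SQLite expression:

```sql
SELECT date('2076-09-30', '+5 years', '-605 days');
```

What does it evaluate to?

Adding +5 years to 2076-09-30 gives 2081-09-30.
Applying '-605 days' to 2081-09-30: counting 605 days back gives 2080-02-03.

2080-02-03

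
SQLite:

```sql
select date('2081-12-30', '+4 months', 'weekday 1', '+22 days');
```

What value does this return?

2082-05-26

Adding +4 months to 2081-12-30 gives 2082-04-30.
`weekday 1` advances to the next Monday; 2082-04-30 is a Thursday, so it moves forward to 2082-05-04.
Advancing 22 more days within May lands on 2082-05-26.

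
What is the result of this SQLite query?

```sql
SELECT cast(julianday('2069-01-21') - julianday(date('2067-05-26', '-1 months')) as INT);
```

636

Adding -1 month to 2067-05-26 gives 2067-04-26.
4 days remain in April 2067 after the 26th (30 − 26).
Full months from May 2067 through December 2068 contribute their day counts.
Then 21 days into January 2069.
Total: 4 + 31 + 30 + 31 + 31 + 30 + 31 + 30 + 31 + 31 + 29 + 31 + 30 + 31 + 30 + 31 + 31 + 30 + 31 + 30 + 31 + 21 = 636.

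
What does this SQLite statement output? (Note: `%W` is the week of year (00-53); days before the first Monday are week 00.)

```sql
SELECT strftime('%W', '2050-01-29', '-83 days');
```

44

First apply '-83 days': 2050-01-29 → 2049-11-07.
2049-11-07 is a Sunday. SQLite's %W counts Mondays since the year started; the result is 44.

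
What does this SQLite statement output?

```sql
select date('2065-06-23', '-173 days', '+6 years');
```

2071-01-01

Applying '-173 days' to 2065-06-23: counting 173 days back gives 2065-01-01.
Adding +6 years to 2065-01-01 gives 2071-01-01.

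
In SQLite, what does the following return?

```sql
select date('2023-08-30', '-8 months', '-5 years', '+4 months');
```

2018-04-30

Adding -8 months to 2023-08-30 gives 2022-12-30.
Adding -5 years to 2022-12-30 gives 2017-12-30.
Adding +4 months to 2017-12-30 gives 2018-04-30.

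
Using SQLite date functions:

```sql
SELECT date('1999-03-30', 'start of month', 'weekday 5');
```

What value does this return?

`start of month` rewinds 1999-03-30 to 1999-03-01.
`weekday 5` advances to the next Friday; 1999-03-01 is a Monday, so it moves forward to 1999-03-05.

1999-03-05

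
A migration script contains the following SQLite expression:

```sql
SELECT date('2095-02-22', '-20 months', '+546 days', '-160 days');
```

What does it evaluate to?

2094-07-13

Adding -20 months to 2095-02-22 gives 2093-06-22.
Applying '+546 days' to 2093-06-22: counting 546 days forward gives 2094-12-20.
Applying '-160 days' to 2094-12-20: counting 160 days back gives 2094-07-13.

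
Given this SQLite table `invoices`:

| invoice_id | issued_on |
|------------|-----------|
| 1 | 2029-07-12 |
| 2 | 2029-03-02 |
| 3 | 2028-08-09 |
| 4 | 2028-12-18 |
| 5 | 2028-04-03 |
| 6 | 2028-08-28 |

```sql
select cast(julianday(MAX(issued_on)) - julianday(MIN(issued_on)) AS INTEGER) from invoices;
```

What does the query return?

MIN = 2028-04-03, MAX = 2029-07-12.
27 days remain in April 2028 after the 3rd (30 − 3).
Full months from May 2028 through June 2029 contribute their day counts.
Then 12 days into July 2029.
Total: 27 + 31 + 30 + 31 + 31 + 30 + 31 + 30 + 31 + 31 + 28 + 31 + 30 + 31 + 30 + 12 = 465.

465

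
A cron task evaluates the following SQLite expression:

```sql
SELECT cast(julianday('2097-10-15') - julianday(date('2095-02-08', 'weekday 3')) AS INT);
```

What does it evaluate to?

979

`weekday 3` advances to the next Wednesday; 2095-02-08 is a Tuesday, so it moves forward to 2095-02-09.
19 days remain in February 2095 after the 9th (28 − 9).
Full months from March 2095 through September 2097 contribute their day counts.
Then 15 days into October 2097.
Total: 19 + 31 + 30 + 31 + 30 + 31 + 31 + 30 + 31 + 30 + 31 + 31 + 29 + 31 + 30 + 31 + 30 + 31 + 31 + 30 + 31 + 30 + 31 + 31 + 28 + 31 + 30 + 31 + 30 + 31 + 31 + 30 + 15 = 979.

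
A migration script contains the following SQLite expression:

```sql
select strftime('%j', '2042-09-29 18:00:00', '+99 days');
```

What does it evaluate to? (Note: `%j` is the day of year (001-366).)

First apply '+99 days': 2042-09-29 18:00:00 → 2043-01-06 18:00:00.
Day-of-year for 2043-01-06: days since 2043-01-01 inclusive = 6, zero-padded to 006.

006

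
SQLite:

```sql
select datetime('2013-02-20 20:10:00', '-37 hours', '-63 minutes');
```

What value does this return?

-37 hours from 2013-02-20 20:10:00 is 2013-02-19 07:10:00 (crosses midnight).
63 minutes = 1h 3m; -63 minutes from 2013-02-19 07:10:00 is 2013-02-19 06:07:00.

2013-02-19 06:07:00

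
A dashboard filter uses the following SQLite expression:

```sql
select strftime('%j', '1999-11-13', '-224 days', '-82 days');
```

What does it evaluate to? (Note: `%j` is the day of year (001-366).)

011

First apply '-224 days', '-82 days': 1999-11-13 → 1999-01-11.
Day-of-year for 1999-01-11: days since 1999-01-01 inclusive = 11, zero-padded to 011.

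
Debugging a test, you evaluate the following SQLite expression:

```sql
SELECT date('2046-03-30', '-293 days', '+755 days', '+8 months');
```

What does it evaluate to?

2048-03-05

Applying '-293 days' to 2046-03-30: counting 293 days back gives 2045-06-10.
Applying '+755 days' to 2045-06-10: counting 755 days forward gives 2047-07-05.
Adding +8 months to 2047-07-05 gives 2048-03-05.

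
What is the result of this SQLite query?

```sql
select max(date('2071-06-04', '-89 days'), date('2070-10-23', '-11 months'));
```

date('2071-06-04', '-89 days') → 2071-03-07.
date('2070-10-23', '-11 months') → 2069-11-23.
Later of the two is 2071-03-07.

2071-03-07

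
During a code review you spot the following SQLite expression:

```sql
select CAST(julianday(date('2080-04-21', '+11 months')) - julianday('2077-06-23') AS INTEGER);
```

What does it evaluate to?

1367

Adding +11 months to 2080-04-21 gives 2081-03-21.
7 days remain in June 2077 after the 23rd (30 − 23).
Full months from July 2077 through February 2081 contribute their day counts.
Then 21 days into March 2081.
Total: 7 + 31 + 31 + 30 + 31 + 30 + 31 + 31 + 28 + 31 + 30 + 31 + 30 + 31 + 31 + 30 + 31 + 30 + 31 + 31 + 28 + 31 + 30 + 31 + 30 + 31 + 31 + 30 + 31 + 30 + 31 + 31 + 29 + 31 + 30 + 31 + 30 + 31 + 31 + 30 + 31 + 30 + 31 + 31 + 28 + 21 = 1367.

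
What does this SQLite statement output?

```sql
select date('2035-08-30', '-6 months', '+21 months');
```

Adding -6 months to 2035-08-30 targets 2035-02-30. February 2035 has only 28 days, so SQLite normalizes the 2-day overflow forward to 2035-03-02.
Adding +21 months to 2035-03-02 gives 2036-12-02.

2036-12-02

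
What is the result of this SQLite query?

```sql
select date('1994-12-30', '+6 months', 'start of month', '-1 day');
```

1995-05-31

Adding +6 months to 1994-12-30 gives 1995-06-30.
`start of month` rewinds 1995-06-30 to 1995-06-01.
Going back 1 day from 1995-06-01 reaches 1995-05-31 (last day of May, 31 days).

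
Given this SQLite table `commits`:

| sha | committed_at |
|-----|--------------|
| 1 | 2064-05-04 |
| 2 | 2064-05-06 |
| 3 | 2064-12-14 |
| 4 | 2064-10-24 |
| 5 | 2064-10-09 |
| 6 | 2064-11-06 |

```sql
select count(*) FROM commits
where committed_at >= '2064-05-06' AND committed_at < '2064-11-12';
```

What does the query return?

Rows in [2064-05-06, 2064-11-12): 2064-05-06, 2064-10-24, 2064-10-09, 2064-11-06 → 4 rows.

4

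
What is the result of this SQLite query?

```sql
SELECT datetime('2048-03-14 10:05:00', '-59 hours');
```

-59 hours from 2048-03-14 10:05:00 is 2048-03-11 23:05:00 (crosses midnight).

2048-03-11 23:05:00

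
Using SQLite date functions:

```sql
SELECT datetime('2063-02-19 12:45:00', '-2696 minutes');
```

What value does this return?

2696 minutes = 44h 56m; -2696 minutes from 2063-02-19 12:45:00 is 2063-02-17 15:49:00 (crosses midnight).

2063-02-17 15:49:00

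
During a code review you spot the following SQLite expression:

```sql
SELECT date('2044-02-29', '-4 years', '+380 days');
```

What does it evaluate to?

2041-03-15

Adding -4 years to 2044-02-29 gives 2040-02-29.
Applying '+380 days' to 2040-02-29: counting 380 days forward gives 2041-03-15.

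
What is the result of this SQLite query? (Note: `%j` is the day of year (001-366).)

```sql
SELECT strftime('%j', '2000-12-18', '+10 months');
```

First apply '+10 months': 2000-12-18 → 2001-10-18.
Day-of-year for 2001-10-18: days since 2001-01-01 inclusive = 291, zero-padded to 291.

291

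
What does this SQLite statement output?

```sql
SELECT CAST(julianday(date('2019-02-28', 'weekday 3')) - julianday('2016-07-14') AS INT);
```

965

`weekday 3` advances to the next Wednesday; 2019-02-28 is a Thursday, so it moves forward to 2019-03-06.
17 days remain in July 2016 after the 14th (31 − 14).
Full months from August 2016 through February 2019 contribute their day counts.
Then 6 days into March 2019.
Total: 17 + 31 + 30 + 31 + 30 + 31 + 31 + 28 + 31 + 30 + 31 + 30 + 31 + 31 + 30 + 31 + 30 + 31 + 31 + 28 + 31 + 30 + 31 + 30 + 31 + 31 + 30 + 31 + 30 + 31 + 31 + 28 + 6 = 965.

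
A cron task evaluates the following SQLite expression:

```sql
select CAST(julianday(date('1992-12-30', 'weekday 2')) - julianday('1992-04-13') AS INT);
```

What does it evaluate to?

`weekday 2` advances to the next Tuesday; 1992-12-30 is a Wednesday, so it moves forward to 1993-01-05.
17 days remain in April 1992 after the 13th (30 − 13).
Full months from May 1992 through December 1992 contribute their day counts.
Then 5 days into January 1993.
Total: 17 + 31 + 30 + 31 + 31 + 30 + 31 + 30 + 31 + 5 = 267.

267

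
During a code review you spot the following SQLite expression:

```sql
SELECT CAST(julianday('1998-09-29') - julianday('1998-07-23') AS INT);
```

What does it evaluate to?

8 days remain in July 1998 after the 23rd (31 − 23).
August 1998: 31 days.
Then 29 days into September 1998.
Total: 8 + 31 + 29 = 68.

68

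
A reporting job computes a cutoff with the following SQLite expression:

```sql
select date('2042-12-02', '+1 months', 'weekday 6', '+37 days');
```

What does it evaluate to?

2043-02-09

Adding +1 month to 2042-12-02 gives 2043-01-02.
`weekday 6` advances to the next Saturday; 2043-01-02 is a Friday, so it moves forward to 2043-01-03.
January 2043 has 31 days; 28 remain after the 3rd, so 29 days reach 2043-02-01.
Advancing 8 more days within February lands on 2043-02-09.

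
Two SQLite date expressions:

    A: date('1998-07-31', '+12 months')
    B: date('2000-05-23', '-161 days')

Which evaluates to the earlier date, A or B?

A = 1999-07-31.
B = 1999-12-14.
A is earlier.

A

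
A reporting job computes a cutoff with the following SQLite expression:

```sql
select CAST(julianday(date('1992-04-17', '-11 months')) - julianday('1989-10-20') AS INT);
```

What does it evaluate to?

574

Adding -11 months to 1992-04-17 gives 1991-05-17.
11 days remain in October 1989 after the 20th (31 − 20).
Full months from November 1989 through April 1991 contribute their day counts.
Then 17 days into May 1991.
Total: 11 + 30 + 31 + 31 + 28 + 31 + 30 + 31 + 30 + 31 + 31 + 30 + 31 + 30 + 31 + 31 + 28 + 31 + 30 + 17 = 574.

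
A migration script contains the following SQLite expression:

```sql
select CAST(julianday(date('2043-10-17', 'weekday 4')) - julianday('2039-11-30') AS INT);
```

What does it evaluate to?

1422

`weekday 4` advances to the next Thursday; 2043-10-17 is a Saturday, so it moves forward to 2043-10-22.
0 days remain in November 2039 after the 30th (30 − 30).
Full months from December 2039 through September 2043 contribute their day counts.
Then 22 days into October 2043.
Total: 0 + 31 + 31 + 29 + 31 + 30 + 31 + 30 + 31 + 31 + 30 + 31 + 30 + 31 + 31 + 28 + 31 + 30 + 31 + 30 + 31 + 31 + 30 + 31 + 30 + 31 + 31 + 28 + 31 + 30 + 31 + 30 + 31 + 31 + 30 + 31 + 30 + 31 + 31 + 28 + 31 + 30 + 31 + 30 + 31 + 31 + 30 + 22 = 1422.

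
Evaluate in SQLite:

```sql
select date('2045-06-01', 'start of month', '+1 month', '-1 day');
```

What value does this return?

`start of month` rewinds 2045-06-01 to 2045-06-01.
Adding +1 month to 2045-06-01 gives 2045-07-01.
Going back 1 day from 2045-07-01 reaches 2045-06-30 (last day of June, 30 days).

2045-06-30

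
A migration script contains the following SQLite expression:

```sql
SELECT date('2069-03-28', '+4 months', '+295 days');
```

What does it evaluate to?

2070-05-19

Adding +4 months to 2069-03-28 gives 2069-07-28.
Applying '+295 days' to 2069-07-28: counting 295 days forward gives 2070-05-19.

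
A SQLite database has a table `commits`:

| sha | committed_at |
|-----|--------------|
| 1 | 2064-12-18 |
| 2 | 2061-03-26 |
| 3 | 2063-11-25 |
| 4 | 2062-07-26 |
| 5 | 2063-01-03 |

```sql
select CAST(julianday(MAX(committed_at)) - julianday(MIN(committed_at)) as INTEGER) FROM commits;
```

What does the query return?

MIN = 2061-03-26, MAX = 2064-12-18.
5 days remain in March 2061 after the 26th (31 − 26).
Full months from April 2061 through November 2064 contribute their day counts.
Then 18 days into December 2064.
Total: 5 + 30 + 31 + 30 + 31 + 31 + 30 + 31 + 30 + 31 + 31 + 28 + 31 + 30 + 31 + 30 + 31 + 31 + 30 + 31 + 30 + 31 + 31 + 28 + 31 + 30 + 31 + 30 + 31 + 31 + 30 + 31 + 30 + 31 + 31 + 29 + 31 + 30 + 31 + 30 + 31 + 31 + 30 + 31 + 30 + 18 = 1363.

1363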